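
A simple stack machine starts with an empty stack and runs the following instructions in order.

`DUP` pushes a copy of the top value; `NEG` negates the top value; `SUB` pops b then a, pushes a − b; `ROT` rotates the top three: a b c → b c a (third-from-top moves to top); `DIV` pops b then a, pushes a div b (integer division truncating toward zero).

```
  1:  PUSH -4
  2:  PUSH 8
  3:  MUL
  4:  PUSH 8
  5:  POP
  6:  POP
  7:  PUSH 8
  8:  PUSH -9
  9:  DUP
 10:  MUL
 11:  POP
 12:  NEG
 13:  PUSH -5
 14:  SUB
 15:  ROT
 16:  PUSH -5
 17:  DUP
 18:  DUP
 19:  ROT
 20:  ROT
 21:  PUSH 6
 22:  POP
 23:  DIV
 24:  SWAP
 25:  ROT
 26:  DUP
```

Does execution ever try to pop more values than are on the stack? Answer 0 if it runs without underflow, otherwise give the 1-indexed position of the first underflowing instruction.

PUSH -4  -4
PUSH 8   -4 8
MUL      -32
PUSH 8   -32 8
POP      -32
POP      (empty)
PUSH 8   8
PUSH -9  8 -9
DUP      8 -9 -9
MUL      8 81
POP      8
NEG      -8
PUSH -5  -8 -5
SUB      -3
ROT  — needs 3 operands, stack has 1 → underflow

15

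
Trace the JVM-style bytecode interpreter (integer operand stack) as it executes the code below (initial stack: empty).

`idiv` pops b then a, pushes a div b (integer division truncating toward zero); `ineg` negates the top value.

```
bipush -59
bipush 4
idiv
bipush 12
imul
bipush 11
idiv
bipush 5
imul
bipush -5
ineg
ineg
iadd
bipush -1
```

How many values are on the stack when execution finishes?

2

bipush -59 : -59
bipush 4   : -59 4
idiv       : -14
bipush 12  : -14 12
imul       : -168
bipush 11  : -168 11
idiv       : -15
bipush 5   : -15 5
imul       : -75
bipush -5  : -75 -5
ineg       : -75 5
ineg       : -75 -5
iadd       : -80
bipush -1  : -80 -1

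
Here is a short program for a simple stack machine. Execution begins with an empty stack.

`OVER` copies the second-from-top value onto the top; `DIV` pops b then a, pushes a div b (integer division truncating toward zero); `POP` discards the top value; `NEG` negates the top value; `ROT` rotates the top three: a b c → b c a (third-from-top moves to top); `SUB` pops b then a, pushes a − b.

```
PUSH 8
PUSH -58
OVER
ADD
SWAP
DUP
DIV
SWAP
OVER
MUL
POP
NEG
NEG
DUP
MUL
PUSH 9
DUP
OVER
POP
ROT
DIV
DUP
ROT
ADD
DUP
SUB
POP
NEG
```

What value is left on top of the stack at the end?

PUSH 8   -> 8
PUSH -58 -> 8 -58
OVER     -> 8 -58 8
ADD      -> 8 -50
SWAP     -> -50 8
DUP      -> -50 8 8
DIV      -> -50 1
SWAP     -> 1 -50
OVER     -> 1 -50 1
MUL      -> 1 -50
POP      -> 1
NEG      -> -1
NEG      -> 1
DUP      -> 1 1
MUL      -> 1
PUSH 9   -> 1 9
DUP      -> 1 9 9
OVER     -> 1 9 9 9
POP      -> 1 9 9
ROT      -> 9 9 1
DIV      -> 9 9
DUP      -> 9 9 9
ROT      -> 9 9 9
ADD      -> 9 18
DUP      -> 9 18 18
SUB      -> 9 0
POP      -> 9
NEG      -> -9

-9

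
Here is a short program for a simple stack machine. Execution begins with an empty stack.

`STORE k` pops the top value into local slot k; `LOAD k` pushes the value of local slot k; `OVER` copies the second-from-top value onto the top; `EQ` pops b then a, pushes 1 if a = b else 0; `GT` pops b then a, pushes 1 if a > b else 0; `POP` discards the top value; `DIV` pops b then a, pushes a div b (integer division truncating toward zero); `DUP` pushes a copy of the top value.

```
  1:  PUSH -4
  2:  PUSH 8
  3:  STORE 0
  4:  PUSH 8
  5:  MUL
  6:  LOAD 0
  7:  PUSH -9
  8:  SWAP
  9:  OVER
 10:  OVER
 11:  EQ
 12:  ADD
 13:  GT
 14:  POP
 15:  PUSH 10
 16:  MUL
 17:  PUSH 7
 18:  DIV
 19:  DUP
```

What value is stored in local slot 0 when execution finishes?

PUSH -4 → [-4]
PUSH 8  → [-4, 8]
STORE 0 → [-4]
PUSH 8  → [-4, 8]
MUL     → [-32]
LOAD 0  → [-32, 8]
PUSH -9 → [-32, 8, -9]
SWAP    → [-32, -9, 8]
OVER    → [-32, -9, 8, -9]
OVER    → [-32, -9, 8, -9, 8]
EQ      → [-32, -9, 8, 0]
ADD     → [-32, -9, 8]
GT      → [-32, 0]
POP     → [-32]
PUSH 10 → [-32, 10]
MUL     → [-320]
PUSH 7  → [-320, 7]
DIV     → [-45]
DUP     → [-45, -45]

8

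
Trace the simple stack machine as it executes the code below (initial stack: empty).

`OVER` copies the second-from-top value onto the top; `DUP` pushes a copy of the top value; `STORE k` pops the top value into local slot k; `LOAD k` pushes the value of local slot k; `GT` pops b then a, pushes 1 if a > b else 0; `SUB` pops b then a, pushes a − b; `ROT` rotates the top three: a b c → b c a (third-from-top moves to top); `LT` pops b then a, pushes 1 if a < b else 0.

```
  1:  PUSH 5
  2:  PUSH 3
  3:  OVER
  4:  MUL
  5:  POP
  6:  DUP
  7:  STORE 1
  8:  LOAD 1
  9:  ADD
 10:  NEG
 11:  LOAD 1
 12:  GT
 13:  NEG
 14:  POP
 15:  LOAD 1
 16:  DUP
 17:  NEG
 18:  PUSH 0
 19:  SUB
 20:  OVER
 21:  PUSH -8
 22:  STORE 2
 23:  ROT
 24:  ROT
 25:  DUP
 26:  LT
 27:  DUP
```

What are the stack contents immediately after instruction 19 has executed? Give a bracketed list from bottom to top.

[5, -5]

PUSH 5   5
PUSH 3   5 3
OVER     5 3 5
MUL      5 15
POP      5
DUP      5 5
STORE 1  5
LOAD 1   5 5
ADD      10
NEG      -10
LOAD 1   -10 5
GT       0
NEG      0
POP      (empty)
LOAD 1   5
DUP      5 5
NEG      5 -5
PUSH 0   5 -5 0
SUB      5 -5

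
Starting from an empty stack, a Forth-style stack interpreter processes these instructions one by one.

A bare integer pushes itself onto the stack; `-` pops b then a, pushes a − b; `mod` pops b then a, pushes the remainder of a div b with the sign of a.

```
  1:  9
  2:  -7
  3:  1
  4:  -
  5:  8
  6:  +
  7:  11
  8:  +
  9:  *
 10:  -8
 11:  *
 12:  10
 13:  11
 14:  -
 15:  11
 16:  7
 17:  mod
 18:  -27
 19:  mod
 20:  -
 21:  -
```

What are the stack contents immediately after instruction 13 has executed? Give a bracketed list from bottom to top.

[-792, 10, 11]

9  -> 9
-7 -> 9 -7
1  -> 9 -7 1
-  -> 9 -8
8  -> 9 -8 8
+  -> 9 0
11 -> 9 0 11
+  -> 9 11
*  -> 99
-8 -> 99 -8
*  -> -792
10 -> -792 10
11 -> -792 10 11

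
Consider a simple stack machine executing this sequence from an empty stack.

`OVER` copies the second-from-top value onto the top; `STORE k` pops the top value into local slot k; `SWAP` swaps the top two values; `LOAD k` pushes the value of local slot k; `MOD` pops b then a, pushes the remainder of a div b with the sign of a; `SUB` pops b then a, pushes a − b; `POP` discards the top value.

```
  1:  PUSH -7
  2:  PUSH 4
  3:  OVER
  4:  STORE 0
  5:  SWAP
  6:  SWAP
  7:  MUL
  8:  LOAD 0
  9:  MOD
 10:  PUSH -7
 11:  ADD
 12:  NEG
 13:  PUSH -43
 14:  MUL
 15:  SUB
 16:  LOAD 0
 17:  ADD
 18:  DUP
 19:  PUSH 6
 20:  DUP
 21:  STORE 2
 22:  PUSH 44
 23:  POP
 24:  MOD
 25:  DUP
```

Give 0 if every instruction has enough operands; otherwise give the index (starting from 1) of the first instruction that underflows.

PUSH -7  -> [-7]
PUSH 4   -> [-7, 4]
OVER     -> [-7, 4, -7]
STORE 0  -> [-7, 4]
SWAP     -> [4, -7]
SWAP     -> [-7, 4]
MUL      -> [-28]
LOAD 0   -> [-28, -7]
MOD      -> [0]
PUSH -7  -> [0, -7]
ADD      -> [-7]
NEG      -> [7]
PUSH -43 -> [7, -43]
MUL      -> [-301]
SUB  — needs 2 operands, stack has 1 → underflow

15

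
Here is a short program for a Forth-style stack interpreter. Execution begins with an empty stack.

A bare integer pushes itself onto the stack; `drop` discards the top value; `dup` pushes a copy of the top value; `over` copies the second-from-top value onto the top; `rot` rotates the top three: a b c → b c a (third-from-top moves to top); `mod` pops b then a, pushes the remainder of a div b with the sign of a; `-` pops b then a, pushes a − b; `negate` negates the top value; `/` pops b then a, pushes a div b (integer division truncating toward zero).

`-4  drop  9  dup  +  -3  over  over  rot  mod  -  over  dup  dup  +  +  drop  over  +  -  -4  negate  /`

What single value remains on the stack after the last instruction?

-4

-4      -4
drop    (empty)
9       9
dup     9 9
+       18
-3      18 -3
over    18 -3 18
over    18 -3 18 -3
rot     18 18 -3 -3
mod     18 18 0
-       18 18
over    18 18 18
dup     18 18 18 18
dup     18 18 18 18 18
+       18 18 18 36
+       18 18 54
drop    18 18
over    18 18 18
+       18 36
-       -18
-4      -18 -4
negate  -18 4
/       -4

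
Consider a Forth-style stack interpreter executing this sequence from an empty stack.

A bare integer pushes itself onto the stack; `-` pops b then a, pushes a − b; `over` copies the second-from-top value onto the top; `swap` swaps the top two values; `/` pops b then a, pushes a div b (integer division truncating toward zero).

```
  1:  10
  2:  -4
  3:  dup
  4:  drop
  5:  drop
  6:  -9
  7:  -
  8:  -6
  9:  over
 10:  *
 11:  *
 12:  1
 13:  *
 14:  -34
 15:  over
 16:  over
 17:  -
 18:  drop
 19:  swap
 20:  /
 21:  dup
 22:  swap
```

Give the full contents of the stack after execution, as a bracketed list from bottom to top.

10    10
-4    10 -4
dup   10 -4 -4
drop  10 -4
drop  10
-9    10 -9
-     19
-6    19 -6
over  19 -6 19
*     19 -114
*     -2166
1     -2166 1
*     -2166
-34   -2166 -34
over  -2166 -34 -2166
over  -2166 -34 -2166 -34
-     -2166 -34 -2132
drop  -2166 -34
swap  -34 -2166
/     0
dup   0 0
swap  0 0

[0, 0]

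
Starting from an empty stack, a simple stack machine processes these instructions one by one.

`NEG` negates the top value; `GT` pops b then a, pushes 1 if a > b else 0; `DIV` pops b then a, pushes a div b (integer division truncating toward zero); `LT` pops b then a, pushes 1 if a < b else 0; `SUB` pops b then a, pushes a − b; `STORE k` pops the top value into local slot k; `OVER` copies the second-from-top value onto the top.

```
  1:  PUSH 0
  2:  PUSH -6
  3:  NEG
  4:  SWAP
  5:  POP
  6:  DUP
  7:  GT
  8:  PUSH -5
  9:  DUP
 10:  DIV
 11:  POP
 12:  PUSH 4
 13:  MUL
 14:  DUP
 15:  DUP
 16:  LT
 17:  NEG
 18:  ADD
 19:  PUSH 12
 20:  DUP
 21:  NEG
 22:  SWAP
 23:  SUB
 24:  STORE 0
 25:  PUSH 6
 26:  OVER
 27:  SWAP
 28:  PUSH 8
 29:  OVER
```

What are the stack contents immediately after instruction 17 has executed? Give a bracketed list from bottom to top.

[0, 0]

PUSH 0   0
PUSH -6  0 -6
NEG      0 6
SWAP     6 0
POP      6
DUP      6 6
GT       0
PUSH -5  0 -5
DUP      0 -5 -5
DIV      0 1
POP      0
PUSH 4   0 4
MUL      0
DUP      0 0
DUP      0 0 0
LT       0 0
NEG      0 0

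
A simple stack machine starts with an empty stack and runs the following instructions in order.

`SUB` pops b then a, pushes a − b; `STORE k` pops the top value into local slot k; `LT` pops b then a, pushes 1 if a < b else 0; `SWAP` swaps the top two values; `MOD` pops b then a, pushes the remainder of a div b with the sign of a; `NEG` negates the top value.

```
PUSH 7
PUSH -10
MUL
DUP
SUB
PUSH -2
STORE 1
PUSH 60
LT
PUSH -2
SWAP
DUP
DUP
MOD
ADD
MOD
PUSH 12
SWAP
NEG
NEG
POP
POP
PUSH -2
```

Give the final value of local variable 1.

PUSH 7   : [7]
PUSH -10 : [7, -10]
MUL      : [-70]
DUP      : [-70, -70]
SUB      : [0]
PUSH -2  : [0, -2]
STORE 1  : [0]
PUSH 60  : [0, 60]
LT       : [1]
PUSH -2  : [1, -2]
SWAP     : [-2, 1]
DUP      : [-2, 1, 1]
DUP      : [-2, 1, 1, 1]
MOD      : [-2, 1, 0]
ADD      : [-2, 1]
MOD      : [0]
PUSH 12  : [0, 12]
SWAP     : [12, 0]
NEG      : [12, 0]
NEG      : [12, 0]
POP      : [12]
POP      : []
PUSH -2  : [-2]

-2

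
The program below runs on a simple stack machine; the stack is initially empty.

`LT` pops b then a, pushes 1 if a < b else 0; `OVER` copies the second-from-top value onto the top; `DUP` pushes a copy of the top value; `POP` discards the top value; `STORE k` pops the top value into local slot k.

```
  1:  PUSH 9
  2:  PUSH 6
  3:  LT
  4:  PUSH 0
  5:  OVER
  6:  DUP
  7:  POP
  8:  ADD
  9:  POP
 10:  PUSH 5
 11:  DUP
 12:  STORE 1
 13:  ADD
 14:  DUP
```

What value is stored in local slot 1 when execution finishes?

5

PUSH 9  -> 9
PUSH 6  -> 9 6
LT      -> 0
PUSH 0  -> 0 0
OVER    -> 0 0 0
DUP     -> 0 0 0 0
POP     -> 0 0 0
ADD     -> 0 0
POP     -> 0
PUSH 5  -> 0 5
DUP     -> 0 5 5
STORE 1 -> 0 5
ADD     -> 5
DUP     -> 5 5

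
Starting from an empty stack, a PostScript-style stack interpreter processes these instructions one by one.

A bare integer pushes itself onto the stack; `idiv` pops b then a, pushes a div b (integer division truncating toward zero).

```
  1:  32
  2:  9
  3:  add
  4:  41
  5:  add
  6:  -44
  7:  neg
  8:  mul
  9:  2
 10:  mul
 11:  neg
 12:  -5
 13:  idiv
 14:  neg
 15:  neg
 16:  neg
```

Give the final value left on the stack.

32   -> [32]
9    -> [32, 9]
add  -> [41]
41   -> [41, 41]
add  -> [82]
-44  -> [82, -44]
neg  -> [82, 44]
mul  -> [3608]
2    -> [3608, 2]
mul  -> [7216]
neg  -> [-7216]
-5   -> [-7216, -5]
idiv -> [1443]
neg  -> [-1443]
neg  -> [1443]
neg  -> [-1443]

-1443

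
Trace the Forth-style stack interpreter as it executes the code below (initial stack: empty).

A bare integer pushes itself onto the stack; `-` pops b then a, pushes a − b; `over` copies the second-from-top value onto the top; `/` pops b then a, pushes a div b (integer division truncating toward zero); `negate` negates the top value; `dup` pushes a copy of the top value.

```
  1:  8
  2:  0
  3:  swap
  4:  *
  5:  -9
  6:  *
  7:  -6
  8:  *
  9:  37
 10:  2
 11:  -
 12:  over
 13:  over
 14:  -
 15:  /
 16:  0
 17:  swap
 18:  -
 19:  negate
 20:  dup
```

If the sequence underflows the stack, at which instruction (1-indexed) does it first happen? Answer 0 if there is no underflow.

8      : [8]
0      : [8, 0]
swap   : [0, 8]
*      : [0]
-9     : [0, -9]
*      : [0]
-6     : [0, -6]
*      : [0]
37     : [0, 37]
2      : [0, 37, 2]
-      : [0, 35]
over   : [0, 35, 0]
over   : [0, 35, 0, 35]
-      : [0, 35, -35]
/      : [0, -1]
0      : [0, -1, 0]
swap   : [0, 0, -1]
-      : [0, 1]
negate : [0, -1]
dup    : [0, -1, -1]

0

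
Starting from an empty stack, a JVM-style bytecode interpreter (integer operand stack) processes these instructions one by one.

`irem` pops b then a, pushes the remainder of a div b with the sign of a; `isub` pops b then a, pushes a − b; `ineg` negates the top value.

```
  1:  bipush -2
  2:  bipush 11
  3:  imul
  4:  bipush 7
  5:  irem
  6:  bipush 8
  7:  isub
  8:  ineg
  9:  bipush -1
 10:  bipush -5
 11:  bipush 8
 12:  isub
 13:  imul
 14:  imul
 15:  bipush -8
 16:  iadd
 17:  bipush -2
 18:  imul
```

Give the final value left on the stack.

bipush -2  [-2]
bipush 11  [-2, 11]
imul       [-22]
bipush 7   [-22, 7]
irem       [-1]
bipush 8   [-1, 8]
isub       [-9]
ineg       [9]
bipush -1  [9, -1]
bipush -5  [9, -1, -5]
bipush 8   [9, -1, -5, 8]
isub       [9, -1, -13]
imul       [9, 13]
imul       [117]
bipush -8  [117, -8]
iadd       [109]
bipush -2  [109, -2]
imul       [-218]

-218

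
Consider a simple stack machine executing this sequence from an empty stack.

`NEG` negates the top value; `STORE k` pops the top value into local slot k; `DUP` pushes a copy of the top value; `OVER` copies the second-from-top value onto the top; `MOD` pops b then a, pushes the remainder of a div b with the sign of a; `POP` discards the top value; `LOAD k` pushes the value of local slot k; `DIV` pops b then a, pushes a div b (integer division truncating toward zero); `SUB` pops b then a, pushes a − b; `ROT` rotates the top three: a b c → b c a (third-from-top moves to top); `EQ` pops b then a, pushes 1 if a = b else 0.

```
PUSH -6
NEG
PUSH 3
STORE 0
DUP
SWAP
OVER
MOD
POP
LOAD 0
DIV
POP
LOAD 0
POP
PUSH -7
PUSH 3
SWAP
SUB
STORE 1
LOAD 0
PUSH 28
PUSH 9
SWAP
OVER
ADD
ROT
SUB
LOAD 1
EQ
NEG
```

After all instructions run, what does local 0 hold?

PUSH -6 → [-6]
NEG     → [6]
PUSH 3  → [6, 3]
STORE 0 → [6]
DUP     → [6, 6]
SWAP    → [6, 6]
OVER    → [6, 6, 6]
MOD     → [6, 0]
POP     → [6]
LOAD 0  → [6, 3]
DIV     → [2]
POP     → []
LOAD 0  → [3]
POP     → []
PUSH -7 → [-7]
PUSH 3  → [-7, 3]
SWAP    → [3, -7]
SUB     → [10]
STORE 1 → []
LOAD 0  → [3]
PUSH 28 → [3, 28]
PUSH 9  → [3, 28, 9]
SWAP    → [3, 9, 28]
OVER    → [3, 9, 28, 9]
ADD     → [3, 9, 37]
ROT     → [9, 37, 3]
SUB     → [9, 34]
LOAD 1  → [9, 34, 10]
EQ      → [9, 0]
NEG     → [9, 0]

3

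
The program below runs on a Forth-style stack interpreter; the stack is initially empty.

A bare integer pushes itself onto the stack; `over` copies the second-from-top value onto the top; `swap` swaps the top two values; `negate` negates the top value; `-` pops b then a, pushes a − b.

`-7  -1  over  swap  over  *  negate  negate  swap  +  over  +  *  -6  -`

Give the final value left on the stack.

55

-7     → [-7]
-1     → [-7, -1]
over   → [-7, -1, -7]
swap   → [-7, -7, -1]
over   → [-7, -7, -1, -7]
*      → [-7, -7, 7]
negate → [-7, -7, -7]
negate → [-7, -7, 7]
swap   → [-7, 7, -7]
+      → [-7, 0]
over   → [-7, 0, -7]
+      → [-7, -7]
*      → [49]
-6     → [49, -6]
-      → [55]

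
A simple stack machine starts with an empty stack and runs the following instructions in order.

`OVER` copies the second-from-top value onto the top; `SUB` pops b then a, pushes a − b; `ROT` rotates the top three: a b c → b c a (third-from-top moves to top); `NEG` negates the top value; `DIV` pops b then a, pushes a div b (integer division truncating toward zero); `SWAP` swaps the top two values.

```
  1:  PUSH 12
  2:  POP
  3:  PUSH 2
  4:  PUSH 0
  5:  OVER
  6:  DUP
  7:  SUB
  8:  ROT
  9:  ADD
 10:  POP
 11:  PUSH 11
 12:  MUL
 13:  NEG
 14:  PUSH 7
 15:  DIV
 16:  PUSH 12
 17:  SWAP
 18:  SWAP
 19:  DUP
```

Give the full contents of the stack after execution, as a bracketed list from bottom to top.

[0, 12, 12]

PUSH 12 → [12]
POP     → []
PUSH 2  → [2]
PUSH 0  → [2, 0]
OVER    → [2, 0, 2]
DUP     → [2, 0, 2, 2]
SUB     → [2, 0, 0]
ROT     → [0, 0, 2]
ADD     → [0, 2]
POP     → [0]
PUSH 11 → [0, 11]
MUL     → [0]
NEG     → [0]
PUSH 7  → [0, 7]
DIV     → [0]
PUSH 12 → [0, 12]
SWAP    → [12, 0]
SWAP    → [0, 12]
DUP     → [0, 12, 12]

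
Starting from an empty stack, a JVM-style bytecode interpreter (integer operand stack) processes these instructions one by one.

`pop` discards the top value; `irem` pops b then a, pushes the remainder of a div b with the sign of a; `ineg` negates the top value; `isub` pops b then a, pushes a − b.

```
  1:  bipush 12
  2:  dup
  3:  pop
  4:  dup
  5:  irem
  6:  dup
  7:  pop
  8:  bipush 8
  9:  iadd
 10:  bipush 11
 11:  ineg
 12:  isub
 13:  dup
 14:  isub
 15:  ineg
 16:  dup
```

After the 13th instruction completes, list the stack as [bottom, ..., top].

bipush 12 -> 12
dup       -> 12 12
pop       -> 12
dup       -> 12 12
irem      -> 0
dup       -> 0 0
pop       -> 0
bipush 8  -> 0 8
iadd      -> 8
bipush 11 -> 8 11
ineg      -> 8 -11
isub      -> 19
dup       -> 19 19

[19, 19]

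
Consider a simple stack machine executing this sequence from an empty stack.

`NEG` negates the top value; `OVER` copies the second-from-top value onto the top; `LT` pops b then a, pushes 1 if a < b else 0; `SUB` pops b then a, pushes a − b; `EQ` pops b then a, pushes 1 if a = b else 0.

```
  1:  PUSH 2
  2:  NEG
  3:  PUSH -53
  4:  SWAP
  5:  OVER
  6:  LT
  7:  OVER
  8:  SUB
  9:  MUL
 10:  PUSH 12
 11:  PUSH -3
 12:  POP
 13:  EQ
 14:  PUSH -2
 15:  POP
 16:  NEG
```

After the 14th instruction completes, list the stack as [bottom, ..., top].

[0, -2]

PUSH 2   : 2
NEG      : -2
PUSH -53 : -2 -53
SWAP     : -53 -2
OVER     : -53 -2 -53
LT       : -53 0
OVER     : -53 0 -53
SUB      : -53 53
MUL      : -2809
PUSH 12  : -2809 12
PUSH -3  : -2809 12 -3
POP      : -2809 12
EQ       : 0
PUSH -2  : 0 -2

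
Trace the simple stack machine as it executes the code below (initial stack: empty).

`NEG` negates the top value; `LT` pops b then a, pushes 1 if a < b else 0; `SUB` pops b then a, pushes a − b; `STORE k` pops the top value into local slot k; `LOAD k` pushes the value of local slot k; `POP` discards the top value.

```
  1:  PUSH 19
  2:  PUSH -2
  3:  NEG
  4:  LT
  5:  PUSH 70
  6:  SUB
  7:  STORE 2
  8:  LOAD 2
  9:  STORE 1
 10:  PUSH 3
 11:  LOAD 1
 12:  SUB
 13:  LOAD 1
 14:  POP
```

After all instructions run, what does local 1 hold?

-70

PUSH 19 -> [19]
PUSH -2 -> [19, -2]
NEG     -> [19, 2]
LT      -> [0]
PUSH 70 -> [0, 70]
SUB     -> [-70]
STORE 2 -> []
LOAD 2  -> [-70]
STORE 1 -> []
PUSH 3  -> [3]
LOAD 1  -> [3, -70]
SUB     -> [73]
LOAD 1  -> [73, -70]
POP     -> [73]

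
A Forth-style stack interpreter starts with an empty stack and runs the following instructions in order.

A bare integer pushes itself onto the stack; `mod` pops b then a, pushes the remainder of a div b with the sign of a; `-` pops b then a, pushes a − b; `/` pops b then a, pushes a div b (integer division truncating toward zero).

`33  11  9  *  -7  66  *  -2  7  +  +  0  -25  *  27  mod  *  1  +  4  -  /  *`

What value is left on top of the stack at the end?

-1089

33  -> 33
11  -> 33 11
9   -> 33 11 9
*   -> 33 99
-7  -> 33 99 -7
66  -> 33 99 -7 66
*   -> 33 99 -462
-2  -> 33 99 -462 -2
7   -> 33 99 -462 -2 7
+   -> 33 99 -462 5
+   -> 33 99 -457
0   -> 33 99 -457 0
-25 -> 33 99 -457 0 -25
*   -> 33 99 -457 0
27  -> 33 99 -457 0 27
mod -> 33 99 -457 0
*   -> 33 99 0
1   -> 33 99 0 1
+   -> 33 99 1
4   -> 33 99 1 4
-   -> 33 99 -3
/   -> 33 -33
*   -> -1089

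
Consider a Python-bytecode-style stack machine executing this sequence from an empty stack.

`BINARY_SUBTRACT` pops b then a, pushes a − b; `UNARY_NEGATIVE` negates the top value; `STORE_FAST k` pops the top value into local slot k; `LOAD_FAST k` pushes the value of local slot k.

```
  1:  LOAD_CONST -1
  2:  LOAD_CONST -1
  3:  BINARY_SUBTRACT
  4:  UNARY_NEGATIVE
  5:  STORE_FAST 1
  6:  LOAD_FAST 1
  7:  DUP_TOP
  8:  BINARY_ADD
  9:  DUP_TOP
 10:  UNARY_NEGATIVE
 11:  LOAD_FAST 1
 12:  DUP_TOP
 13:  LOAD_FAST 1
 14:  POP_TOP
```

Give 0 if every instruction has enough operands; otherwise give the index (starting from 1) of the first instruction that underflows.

LOAD_CONST -1    [-1]
LOAD_CONST -1    [-1, -1]
BINARY_SUBTRACT  [0]
UNARY_NEGATIVE   [0]
STORE_FAST 1     []
LOAD_FAST 1      [0]
DUP_TOP          [0, 0]
BINARY_ADD       [0]
DUP_TOP          [0, 0]
UNARY_NEGATIVE   [0, 0]
LOAD_FAST 1      [0, 0, 0]
DUP_TOP          [0, 0, 0, 0]
LOAD_FAST 1      [0, 0, 0, 0, 0]
POP_TOP          [0, 0, 0, 0]

0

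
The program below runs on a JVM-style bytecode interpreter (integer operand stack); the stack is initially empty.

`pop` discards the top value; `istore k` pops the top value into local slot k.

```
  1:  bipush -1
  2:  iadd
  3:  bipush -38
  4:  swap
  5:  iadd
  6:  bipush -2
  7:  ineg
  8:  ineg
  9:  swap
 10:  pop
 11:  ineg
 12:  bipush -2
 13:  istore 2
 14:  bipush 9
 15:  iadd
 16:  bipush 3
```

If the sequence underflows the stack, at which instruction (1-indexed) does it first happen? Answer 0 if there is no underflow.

bipush -1 → [-1]
iadd  — needs 2 operands, stack has 1 → underflow

2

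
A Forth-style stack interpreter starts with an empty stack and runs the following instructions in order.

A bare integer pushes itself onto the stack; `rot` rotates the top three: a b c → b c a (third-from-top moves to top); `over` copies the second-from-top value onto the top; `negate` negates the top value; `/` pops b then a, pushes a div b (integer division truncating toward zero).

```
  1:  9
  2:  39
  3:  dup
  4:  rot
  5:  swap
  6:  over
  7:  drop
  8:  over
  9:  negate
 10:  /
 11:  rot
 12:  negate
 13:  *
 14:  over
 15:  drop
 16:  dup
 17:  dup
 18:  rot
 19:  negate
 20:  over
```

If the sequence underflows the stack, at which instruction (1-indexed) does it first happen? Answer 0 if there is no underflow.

9      : 9
39     : 9 39
dup    : 9 39 39
rot    : 39 39 9
swap   : 39 9 39
over   : 39 9 39 9
drop   : 39 9 39
over   : 39 9 39 9
negate : 39 9 39 -9
/      : 39 9 -4
rot    : 9 -4 39
negate : 9 -4 -39
*      : 9 156
over   : 9 156 9
drop   : 9 156
dup    : 9 156 156
dup    : 9 156 156 156
rot    : 9 156 156 156
negate : 9 156 156 -156
over   : 9 156 156 -156 156

0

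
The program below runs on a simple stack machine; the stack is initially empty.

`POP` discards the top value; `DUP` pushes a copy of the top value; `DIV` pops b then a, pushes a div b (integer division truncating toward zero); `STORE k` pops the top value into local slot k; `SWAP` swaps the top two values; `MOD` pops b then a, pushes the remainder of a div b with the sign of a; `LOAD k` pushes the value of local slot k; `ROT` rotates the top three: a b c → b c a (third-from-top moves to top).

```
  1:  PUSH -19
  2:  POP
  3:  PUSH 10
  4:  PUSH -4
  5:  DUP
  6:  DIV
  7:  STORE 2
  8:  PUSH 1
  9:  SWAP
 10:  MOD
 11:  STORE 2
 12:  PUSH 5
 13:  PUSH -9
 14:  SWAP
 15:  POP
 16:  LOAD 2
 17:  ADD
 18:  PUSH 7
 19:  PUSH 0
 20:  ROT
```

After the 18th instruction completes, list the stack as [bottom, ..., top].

[-8, 7]

PUSH -19 : [-19]
POP      : []
PUSH 10  : [10]
PUSH -4  : [10, -4]
DUP      : [10, -4, -4]
DIV      : [10, 1]
STORE 2  : [10]
PUSH 1   : [10, 1]
SWAP     : [1, 10]
MOD      : [1]
STORE 2  : []
PUSH 5   : [5]
PUSH -9  : [5, -9]
SWAP     : [-9, 5]
POP      : [-9]
LOAD 2   : [-9, 1]
ADD      : [-8]
PUSH 7   : [-8, 7]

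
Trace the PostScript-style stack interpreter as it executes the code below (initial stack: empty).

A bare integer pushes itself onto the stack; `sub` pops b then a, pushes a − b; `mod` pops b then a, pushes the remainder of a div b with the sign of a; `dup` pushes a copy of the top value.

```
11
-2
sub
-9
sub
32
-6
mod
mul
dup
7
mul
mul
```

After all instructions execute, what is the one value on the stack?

13552

11  → 11
-2  → 11 -2
sub → 13
-9  → 13 -9
sub → 22
32  → 22 32
-6  → 22 32 -6
mod → 22 2
mul → 44
dup → 44 44
7   → 44 44 7
mul → 44 308
mul → 13552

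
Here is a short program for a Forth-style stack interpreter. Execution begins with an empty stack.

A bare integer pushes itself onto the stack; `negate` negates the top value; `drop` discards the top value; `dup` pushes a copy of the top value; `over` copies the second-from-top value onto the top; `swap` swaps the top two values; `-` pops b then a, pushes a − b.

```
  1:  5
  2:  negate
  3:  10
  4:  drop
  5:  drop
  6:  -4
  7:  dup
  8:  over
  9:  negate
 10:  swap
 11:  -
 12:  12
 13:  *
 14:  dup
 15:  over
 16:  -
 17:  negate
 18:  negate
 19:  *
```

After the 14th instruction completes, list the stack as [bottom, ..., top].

[-4, 96, 96]

5      -> [5]
negate -> [-5]
10     -> [-5, 10]
drop   -> [-5]
drop   -> []
-4     -> [-4]
dup    -> [-4, -4]
over   -> [-4, -4, -4]
negate -> [-4, -4, 4]
swap   -> [-4, 4, -4]
-      -> [-4, 8]
12     -> [-4, 8, 12]
*      -> [-4, 96]
dup    -> [-4, 96, 96]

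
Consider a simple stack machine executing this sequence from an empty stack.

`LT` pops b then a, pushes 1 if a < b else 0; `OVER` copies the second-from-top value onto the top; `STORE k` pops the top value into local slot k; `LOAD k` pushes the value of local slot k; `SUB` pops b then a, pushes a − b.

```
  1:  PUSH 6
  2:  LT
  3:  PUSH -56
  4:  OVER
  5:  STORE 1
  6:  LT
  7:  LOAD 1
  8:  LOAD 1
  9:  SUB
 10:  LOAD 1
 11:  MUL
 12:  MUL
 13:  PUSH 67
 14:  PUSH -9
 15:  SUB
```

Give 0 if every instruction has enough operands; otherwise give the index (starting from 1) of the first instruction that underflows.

PUSH 6 -> 6
LT  — needs 2 operands, stack has 1 → underflow

2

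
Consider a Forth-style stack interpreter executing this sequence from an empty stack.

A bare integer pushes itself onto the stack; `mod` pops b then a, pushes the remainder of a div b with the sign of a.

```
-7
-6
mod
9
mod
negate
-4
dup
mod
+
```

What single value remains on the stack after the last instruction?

-7     -> -7
-6     -> -7 -6
mod    -> -1
9      -> -1 9
mod    -> -1
negate -> 1
-4     -> 1 -4
dup    -> 1 -4 -4
mod    -> 1 0
+      -> 1

1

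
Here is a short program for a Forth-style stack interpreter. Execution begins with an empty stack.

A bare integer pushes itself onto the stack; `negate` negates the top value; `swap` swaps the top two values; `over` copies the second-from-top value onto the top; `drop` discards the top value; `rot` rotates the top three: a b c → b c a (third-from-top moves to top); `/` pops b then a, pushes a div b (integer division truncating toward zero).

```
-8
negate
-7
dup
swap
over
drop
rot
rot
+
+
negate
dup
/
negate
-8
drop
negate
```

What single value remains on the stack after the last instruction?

1

-8      [-8]
negate  [8]
-7      [8, -7]
dup     [8, -7, -7]
swap    [8, -7, -7]
over    [8, -7, -7, -7]
drop    [8, -7, -7]
rot     [-7, -7, 8]
rot     [-7, 8, -7]
+       [-7, 1]
+       [-6]
negate  [6]
dup     [6, 6]
/       [1]
negate  [-1]
-8      [-1, -8]
drop    [-1]
negate  [1]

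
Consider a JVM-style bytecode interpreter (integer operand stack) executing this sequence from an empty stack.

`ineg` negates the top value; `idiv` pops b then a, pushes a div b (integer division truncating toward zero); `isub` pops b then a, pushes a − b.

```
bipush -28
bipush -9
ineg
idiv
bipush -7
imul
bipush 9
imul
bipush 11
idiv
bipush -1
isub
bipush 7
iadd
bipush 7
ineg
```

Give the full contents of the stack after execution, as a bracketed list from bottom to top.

bipush -28 → -28
bipush -9  → -28 -9
ineg       → -28 9
idiv       → -3
bipush -7  → -3 -7
imul       → 21
bipush 9   → 21 9
imul       → 189
bipush 11  → 189 11
idiv       → 17
bipush -1  → 17 -1
isub       → 18
bipush 7   → 18 7
iadd       → 25
bipush 7   → 25 7
ineg       → 25 -7

[25, -7]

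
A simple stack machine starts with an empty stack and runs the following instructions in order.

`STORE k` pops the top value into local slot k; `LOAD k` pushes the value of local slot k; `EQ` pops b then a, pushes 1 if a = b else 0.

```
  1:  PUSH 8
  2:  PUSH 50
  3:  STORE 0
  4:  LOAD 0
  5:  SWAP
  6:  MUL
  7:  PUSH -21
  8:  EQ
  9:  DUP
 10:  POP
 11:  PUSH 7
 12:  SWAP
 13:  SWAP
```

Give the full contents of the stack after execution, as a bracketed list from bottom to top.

[0, 7]

PUSH 8   -> [8]
PUSH 50  -> [8, 50]
STORE 0  -> [8]
LOAD 0   -> [8, 50]
SWAP     -> [50, 8]
MUL      -> [400]
PUSH -21 -> [400, -21]
EQ       -> [0]
DUP      -> [0, 0]
POP      -> [0]
PUSH 7   -> [0, 7]
SWAP     -> [7, 0]
SWAP     -> [0, 7]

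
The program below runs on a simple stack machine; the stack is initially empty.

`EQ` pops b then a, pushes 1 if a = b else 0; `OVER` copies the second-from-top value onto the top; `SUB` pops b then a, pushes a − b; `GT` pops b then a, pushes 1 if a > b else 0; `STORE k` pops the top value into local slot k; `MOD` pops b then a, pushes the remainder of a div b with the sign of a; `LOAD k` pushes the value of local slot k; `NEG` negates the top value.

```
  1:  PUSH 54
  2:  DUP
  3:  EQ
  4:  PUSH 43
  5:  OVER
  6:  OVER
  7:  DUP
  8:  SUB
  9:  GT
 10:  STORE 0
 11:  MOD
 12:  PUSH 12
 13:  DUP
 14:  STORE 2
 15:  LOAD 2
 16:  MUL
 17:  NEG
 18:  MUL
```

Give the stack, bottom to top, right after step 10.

[1, 43]

PUSH 54 : 54
DUP     : 54 54
EQ      : 1
PUSH 43 : 1 43
OVER    : 1 43 1
OVER    : 1 43 1 43
DUP     : 1 43 1 43 43
SUB     : 1 43 1 0
GT      : 1 43 1
STORE 0 : 1 43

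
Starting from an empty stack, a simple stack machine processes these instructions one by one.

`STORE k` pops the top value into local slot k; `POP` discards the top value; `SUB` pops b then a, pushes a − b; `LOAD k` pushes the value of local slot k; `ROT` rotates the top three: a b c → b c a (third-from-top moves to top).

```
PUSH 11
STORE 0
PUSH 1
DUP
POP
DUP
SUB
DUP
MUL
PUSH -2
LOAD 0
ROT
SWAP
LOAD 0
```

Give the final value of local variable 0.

11

PUSH 11  [11]
STORE 0  []
PUSH 1   [1]
DUP      [1, 1]
POP      [1]
DUP      [1, 1]
SUB      [0]
DUP      [0, 0]
MUL      [0]
PUSH -2  [0, -2]
LOAD 0   [0, -2, 11]
ROT      [-2, 11, 0]
SWAP     [-2, 0, 11]
LOAD 0   [-2, 0, 11, 11]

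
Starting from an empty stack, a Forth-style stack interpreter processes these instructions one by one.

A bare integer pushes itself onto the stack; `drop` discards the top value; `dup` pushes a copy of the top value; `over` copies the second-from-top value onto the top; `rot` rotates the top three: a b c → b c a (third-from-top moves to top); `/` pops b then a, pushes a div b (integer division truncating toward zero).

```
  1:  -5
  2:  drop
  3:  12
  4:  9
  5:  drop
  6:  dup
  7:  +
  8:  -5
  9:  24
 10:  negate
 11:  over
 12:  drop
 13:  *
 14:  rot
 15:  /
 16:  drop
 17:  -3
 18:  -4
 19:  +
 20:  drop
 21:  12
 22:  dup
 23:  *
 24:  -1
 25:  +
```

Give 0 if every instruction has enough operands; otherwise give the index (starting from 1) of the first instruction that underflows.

14

-5     -> [-5]
drop   -> []
12     -> [12]
9      -> [12, 9]
drop   -> [12]
dup    -> [12, 12]
+      -> [24]
-5     -> [24, -5]
24     -> [24, -5, 24]
negate -> [24, -5, -24]
over   -> [24, -5, -24, -5]
drop   -> [24, -5, -24]
*      -> [24, 120]
rot  — needs 3 operands, stack has 2 → underflow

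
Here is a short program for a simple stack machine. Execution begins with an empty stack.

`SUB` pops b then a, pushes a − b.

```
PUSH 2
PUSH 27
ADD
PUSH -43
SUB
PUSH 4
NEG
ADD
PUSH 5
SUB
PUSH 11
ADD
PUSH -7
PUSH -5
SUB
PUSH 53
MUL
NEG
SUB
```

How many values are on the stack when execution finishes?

1

PUSH 2   -> [2]
PUSH 27  -> [2, 27]
ADD      -> [29]
PUSH -43 -> [29, -43]
SUB      -> [72]
PUSH 4   -> [72, 4]
NEG      -> [72, -4]
ADD      -> [68]
PUSH 5   -> [68, 5]
SUB      -> [63]
PUSH 11  -> [63, 11]
ADD      -> [74]
PUSH -7  -> [74, -7]
PUSH -5  -> [74, -7, -5]
SUB      -> [74, -2]
PUSH 53  -> [74, -2, 53]
MUL      -> [74, -106]
NEG      -> [74, 106]
SUB      -> [-32]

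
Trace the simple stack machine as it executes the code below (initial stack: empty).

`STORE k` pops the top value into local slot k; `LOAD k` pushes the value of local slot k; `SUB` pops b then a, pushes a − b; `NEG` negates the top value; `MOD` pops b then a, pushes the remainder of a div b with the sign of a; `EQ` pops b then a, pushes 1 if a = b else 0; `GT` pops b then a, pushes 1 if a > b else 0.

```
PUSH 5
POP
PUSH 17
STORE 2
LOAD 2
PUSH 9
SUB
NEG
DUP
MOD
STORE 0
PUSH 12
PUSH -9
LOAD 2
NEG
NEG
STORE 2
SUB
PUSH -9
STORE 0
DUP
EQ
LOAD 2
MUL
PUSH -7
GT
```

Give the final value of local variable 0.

-9

PUSH 5  : [5]
POP     : []
PUSH 17 : [17]
STORE 2 : []
LOAD 2  : [17]
PUSH 9  : [17, 9]
SUB     : [8]
NEG     : [-8]
DUP     : [-8, -8]
MOD     : [0]
STORE 0 : []
PUSH 12 : [12]
PUSH -9 : [12, -9]
LOAD 2  : [12, -9, 17]
NEG     : [12, -9, -17]
NEG     : [12, -9, 17]
STORE 2 : [12, -9]
SUB     : [21]
PUSH -9 : [21, -9]
STORE 0 : [21]
DUP     : [21, 21]
EQ      : [1]
LOAD 2  : [1, 17]
MUL     : [17]
PUSH -7 : [17, -7]
GT      : [1]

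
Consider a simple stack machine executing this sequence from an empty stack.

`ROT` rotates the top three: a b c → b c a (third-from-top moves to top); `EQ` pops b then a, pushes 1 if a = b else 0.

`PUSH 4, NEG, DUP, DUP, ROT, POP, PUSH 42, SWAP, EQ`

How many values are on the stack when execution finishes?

2

PUSH 4   4
NEG      -4
DUP      -4 -4
DUP      -4 -4 -4
ROT      -4 -4 -4
POP      -4 -4
PUSH 42  -4 -4 42
SWAP     -4 42 -4
EQ       -4 0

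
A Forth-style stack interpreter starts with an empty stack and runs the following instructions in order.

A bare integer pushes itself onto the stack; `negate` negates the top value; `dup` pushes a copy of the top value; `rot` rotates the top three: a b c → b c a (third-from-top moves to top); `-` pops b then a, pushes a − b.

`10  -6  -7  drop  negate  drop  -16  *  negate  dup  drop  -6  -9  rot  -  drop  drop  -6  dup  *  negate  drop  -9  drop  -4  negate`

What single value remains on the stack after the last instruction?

10     → [10]
-6     → [10, -6]
-7     → [10, -6, -7]
drop   → [10, -6]
negate → [10, 6]
drop   → [10]
-16    → [10, -16]
*      → [-160]
negate → [160]
dup    → [160, 160]
drop   → [160]
-6     → [160, -6]
-9     → [160, -6, -9]
rot    → [-6, -9, 160]
-      → [-6, -169]
drop   → [-6]
drop   → []
-6     → [-6]
dup    → [-6, -6]
*      → [36]
negate → [-36]
drop   → []
-9     → [-9]
drop   → []
-4     → [-4]
negate → [4]

4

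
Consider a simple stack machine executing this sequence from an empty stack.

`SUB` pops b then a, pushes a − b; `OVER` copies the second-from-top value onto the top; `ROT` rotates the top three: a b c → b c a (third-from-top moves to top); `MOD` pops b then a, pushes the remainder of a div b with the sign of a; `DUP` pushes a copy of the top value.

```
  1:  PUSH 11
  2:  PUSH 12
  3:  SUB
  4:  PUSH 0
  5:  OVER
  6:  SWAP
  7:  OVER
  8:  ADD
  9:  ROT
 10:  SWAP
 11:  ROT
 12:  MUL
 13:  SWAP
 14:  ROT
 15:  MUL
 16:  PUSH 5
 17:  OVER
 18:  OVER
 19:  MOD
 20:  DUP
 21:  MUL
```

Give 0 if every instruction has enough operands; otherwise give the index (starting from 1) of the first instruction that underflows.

14

PUSH 11 : [11]
PUSH 12 : [11, 12]
SUB     : [-1]
PUSH 0  : [-1, 0]
OVER    : [-1, 0, -1]
SWAP    : [-1, -1, 0]
OVER    : [-1, -1, 0, -1]
ADD     : [-1, -1, -1]
ROT     : [-1, -1, -1]
SWAP    : [-1, -1, -1]
ROT     : [-1, -1, -1]
MUL     : [-1, 1]
SWAP    : [1, -1]
ROT  — needs 3 operands, stack has 2 → underflow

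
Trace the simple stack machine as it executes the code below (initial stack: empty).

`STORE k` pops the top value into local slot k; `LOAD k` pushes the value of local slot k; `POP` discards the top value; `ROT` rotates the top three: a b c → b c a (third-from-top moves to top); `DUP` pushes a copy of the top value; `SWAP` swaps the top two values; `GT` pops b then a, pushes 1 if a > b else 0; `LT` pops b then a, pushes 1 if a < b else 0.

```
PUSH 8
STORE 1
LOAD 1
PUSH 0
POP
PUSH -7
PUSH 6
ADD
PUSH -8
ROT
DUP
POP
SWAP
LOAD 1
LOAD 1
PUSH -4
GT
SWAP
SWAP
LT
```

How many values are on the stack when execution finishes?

4

PUSH 8  : 8
STORE 1 : (empty)
LOAD 1  : 8
PUSH 0  : 8 0
POP     : 8
PUSH -7 : 8 -7
PUSH 6  : 8 -7 6
ADD     : 8 -1
PUSH -8 : 8 -1 -8
ROT     : -1 -8 8
DUP     : -1 -8 8 8
POP     : -1 -8 8
SWAP    : -1 8 -8
LOAD 1  : -1 8 -8 8
LOAD 1  : -1 8 -8 8 8
PUSH -4 : -1 8 -8 8 8 -4
GT      : -1 8 -8 8 1
SWAP    : -1 8 -8 1 8
SWAP    : -1 8 -8 8 1
LT      : -1 8 -8 0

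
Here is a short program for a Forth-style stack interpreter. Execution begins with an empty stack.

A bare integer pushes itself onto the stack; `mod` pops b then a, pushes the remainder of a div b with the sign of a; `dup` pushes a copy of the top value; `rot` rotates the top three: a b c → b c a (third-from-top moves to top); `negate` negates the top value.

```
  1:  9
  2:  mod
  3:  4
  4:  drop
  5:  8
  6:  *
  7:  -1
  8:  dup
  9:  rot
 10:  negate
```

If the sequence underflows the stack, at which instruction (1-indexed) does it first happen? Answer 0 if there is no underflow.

2

9 → 9
mod  — needs 2 operands, stack has 1 → underflow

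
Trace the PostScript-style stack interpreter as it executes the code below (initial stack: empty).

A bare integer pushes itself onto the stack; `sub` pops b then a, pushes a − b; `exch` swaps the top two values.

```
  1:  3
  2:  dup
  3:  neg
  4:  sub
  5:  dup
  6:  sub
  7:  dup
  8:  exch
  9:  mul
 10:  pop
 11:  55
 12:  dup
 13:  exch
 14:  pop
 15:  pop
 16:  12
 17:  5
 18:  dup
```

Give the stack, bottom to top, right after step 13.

3     3
dup   3 3
neg   3 -3
sub   6
dup   6 6
sub   0
dup   0 0
exch  0 0
mul   0
pop   (empty)
55    55
dup   55 55
exch  55 55

[55, 55]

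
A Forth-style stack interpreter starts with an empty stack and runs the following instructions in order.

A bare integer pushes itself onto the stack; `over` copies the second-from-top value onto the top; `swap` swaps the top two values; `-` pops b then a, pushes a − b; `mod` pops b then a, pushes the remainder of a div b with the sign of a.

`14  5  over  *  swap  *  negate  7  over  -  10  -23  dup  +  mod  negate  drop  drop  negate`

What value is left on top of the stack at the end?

980

14     → 14
5      → 14 5
over   → 14 5 14
*      → 14 70
swap   → 70 14
*      → 980
negate → -980
7      → -980 7
over   → -980 7 -980
-      → -980 987
10     → -980 987 10
-23    → -980 987 10 -23
dup    → -980 987 10 -23 -23
+      → -980 987 10 -46
mod    → -980 987 10
negate → -980 987 -10
drop   → -980 987
drop   → -980
negate → 980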